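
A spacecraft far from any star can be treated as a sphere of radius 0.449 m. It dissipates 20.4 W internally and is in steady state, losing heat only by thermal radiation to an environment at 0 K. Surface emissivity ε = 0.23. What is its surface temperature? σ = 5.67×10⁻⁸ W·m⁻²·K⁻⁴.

T ≈ 158 K

Steady state: internal power = radiated power, P = εσA T⁴.
Radiating area A = 4πr² = 2.533 m².
T⁴ = P/(εσA) = 20.4/(0.23·5.67×10⁻⁸·2.533) = 6.175×10⁸ K⁴.
T = (6.175×10⁸)^(1/4).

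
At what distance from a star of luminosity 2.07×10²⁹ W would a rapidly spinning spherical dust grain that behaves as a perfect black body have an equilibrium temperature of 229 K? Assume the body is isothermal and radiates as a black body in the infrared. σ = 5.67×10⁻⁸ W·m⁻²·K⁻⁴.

For an isothermal black-emitting sphere, (1−a)S·πr² = σ·4πr²·T⁴ ⇒ S = 4σT⁴/(1−a).
S = 4·5.67×10⁻⁸·(229)⁴/1.00 = 623.7 W/m².
Flux falls as S = L/(4πd²), so d = √(L/(4πS)) = √(2.07×10²⁹/(4π·623.7)).

d ≈ 5.14×10¹² m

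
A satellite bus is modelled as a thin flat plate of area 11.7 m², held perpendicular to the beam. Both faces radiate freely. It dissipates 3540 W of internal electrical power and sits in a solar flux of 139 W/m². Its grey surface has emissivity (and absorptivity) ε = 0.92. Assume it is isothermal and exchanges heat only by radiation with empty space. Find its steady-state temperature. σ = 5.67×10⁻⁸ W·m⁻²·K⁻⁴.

T ≈ 253 K

At steady state, absorbed solar power + internal power = radiated power.
Absorbed: α·S·A_cross = 0.92·139·11.70 = 1496 W (cross-section A).
Total input = 1496 + 3540 = 5036 W.
Radiated: εσ·A_surf·T⁴ with A_surf = 2A = 23.40 m².
T⁴ = 5036/(0.92·5.67×10⁻⁸·23.40) = 4.126×10⁹ K⁴.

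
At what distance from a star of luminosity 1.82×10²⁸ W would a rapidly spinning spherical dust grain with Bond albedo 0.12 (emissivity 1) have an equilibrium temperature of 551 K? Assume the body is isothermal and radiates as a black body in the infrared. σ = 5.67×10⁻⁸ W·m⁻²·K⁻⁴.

For an isothermal black-emitting sphere, (1−a)S·πr² = σ·4πr²·T⁴ ⇒ S = 4σT⁴/(1−a).
S = 4·5.67×10⁻⁸·(551)⁴/0.880 = 23760 W/m².
Flux falls as S = L/(4πd²), so d = √(L/(4πS)) = √(1.82×10²⁸/(4π·23760)).

d ≈ 2.47×10¹¹ m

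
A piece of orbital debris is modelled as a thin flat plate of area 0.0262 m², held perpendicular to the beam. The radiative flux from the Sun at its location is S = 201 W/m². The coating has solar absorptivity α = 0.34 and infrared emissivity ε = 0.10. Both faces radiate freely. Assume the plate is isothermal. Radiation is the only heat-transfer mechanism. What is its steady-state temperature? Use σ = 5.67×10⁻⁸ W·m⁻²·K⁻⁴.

At equilibrium, absorbed power = emitted power.
Absorbing cross-section = A = 0.02620 m²; emitting surface = 2A = 0.05240 m² (ratio 2).
αS·A_cross = εσ·A_surf·T⁴  ⇒  T⁴ = αS/(ε·2σ).
T⁴ = 0.340·201/(0.10·2·5.67×10⁻⁸) = 6.026×10⁹ K⁴.
T = (6.026×10⁹)^(1/4).

T ≈ 279 K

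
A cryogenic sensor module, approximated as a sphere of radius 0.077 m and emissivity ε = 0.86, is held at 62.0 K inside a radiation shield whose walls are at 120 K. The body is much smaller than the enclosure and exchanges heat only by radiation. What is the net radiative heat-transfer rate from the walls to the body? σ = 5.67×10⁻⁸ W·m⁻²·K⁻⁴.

For a small grey body in a large enclosure: P_net = εσA(T_body⁴ − T_wall⁴).
A = 4πr² = 0.07451 m²; T_body⁴ − T_wall⁴ = 1.478×10⁷ − 2.074×10⁸ = -1.926×10⁸ K⁴.
|P_net| = 0.86·5.67×10⁻⁸·0.07451·1.926×10⁸.

P_net ≈ 0.700 W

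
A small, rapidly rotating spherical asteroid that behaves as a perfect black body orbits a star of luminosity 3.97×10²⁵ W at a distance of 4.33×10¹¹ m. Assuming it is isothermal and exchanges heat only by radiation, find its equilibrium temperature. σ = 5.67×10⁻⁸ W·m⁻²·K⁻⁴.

First find the stellar flux at distance d: S = L/(4πd²) = 3.97×10²⁵/(4π·(4.33×10¹¹)²) = 16.85 W/m².
For an isothermal sphere, absorbed (1−a)S·πr² = emitted σ·4πr²·T⁴, so T⁴ = (1−a)S/(4σ).
T⁴ = 1.00·16.85/(4·5.67×10⁻⁸) = 7.430×10⁷ K⁴.

T ≈ 92.8 K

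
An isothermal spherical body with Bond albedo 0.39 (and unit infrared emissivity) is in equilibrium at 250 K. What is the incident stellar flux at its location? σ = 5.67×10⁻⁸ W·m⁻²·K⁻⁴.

S ≈ 1450 W/m²

(1−a)S·πr² = σ·4πr²·T⁴ ⇒ S = 4σT⁴/(1−a).
S = 4·5.67×10⁻⁸·3.906×10⁹/0.610.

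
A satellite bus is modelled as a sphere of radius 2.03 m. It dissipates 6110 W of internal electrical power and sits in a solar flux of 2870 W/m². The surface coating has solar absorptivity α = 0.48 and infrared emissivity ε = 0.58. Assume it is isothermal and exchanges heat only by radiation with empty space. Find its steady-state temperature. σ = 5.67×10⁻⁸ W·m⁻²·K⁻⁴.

At steady state, absorbed solar power + internal power = radiated power.
Absorbed: α·S·A_cross = 0.48·2870·12.95 = 17830 W (cross-section πr²).
Total input = 17830 + 6110 = 23940 W.
Radiated: εσ·A_surf·T⁴ with A_surf = 4πr² = 51.78 m².
T⁴ = 23940/(0.58·5.67×10⁻⁸·51.78) = 1.406×10¹⁰ K⁴.

T ≈ 344 K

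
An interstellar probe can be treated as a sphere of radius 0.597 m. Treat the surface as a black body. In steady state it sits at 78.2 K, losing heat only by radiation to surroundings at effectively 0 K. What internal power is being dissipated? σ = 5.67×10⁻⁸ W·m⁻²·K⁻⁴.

Steady state: P = εσA T⁴.
A = 4πr² = 4.479 m²; T⁴ = (78.2)⁴ = 3.740×10⁷ K⁴.
P = 1.0 × 5.67×10⁻⁸ × 4.479 × 3.740×10⁷.

P ≈ 9.50 W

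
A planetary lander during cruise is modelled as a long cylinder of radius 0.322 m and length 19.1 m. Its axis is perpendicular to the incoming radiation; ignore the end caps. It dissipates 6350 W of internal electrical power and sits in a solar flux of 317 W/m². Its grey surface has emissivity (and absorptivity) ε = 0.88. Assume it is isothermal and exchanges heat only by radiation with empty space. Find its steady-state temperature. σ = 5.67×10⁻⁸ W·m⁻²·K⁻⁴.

T ≈ 267 K

At steady state, absorbed solar power + internal power = radiated power.
Absorbed: α·S·A_cross = 0.88·317·12.30 = 3431 W (cross-section 2rL).
Total input = 3431 + 6350 = 9781 W.
Radiated: εσ·A_surf·T⁴ with A_surf = 2πrL = 38.64 m².
T⁴ = 9781/(0.88·5.67×10⁻⁸·38.64) = 5.073×10⁹ K⁴.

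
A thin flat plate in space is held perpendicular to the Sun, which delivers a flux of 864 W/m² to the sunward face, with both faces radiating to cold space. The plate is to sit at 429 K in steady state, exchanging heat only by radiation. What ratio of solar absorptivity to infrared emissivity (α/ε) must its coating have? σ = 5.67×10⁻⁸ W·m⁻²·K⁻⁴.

α/ε ≈ 4.45

Balance: αS·A = εσ·2A·T⁴ ⇒ α/ε = 2σT⁴/S.
α/ε = 2·5.67×10⁻⁸·(429)⁴/864 = 2·5.67×10⁻⁸·3.387×10¹⁰/864.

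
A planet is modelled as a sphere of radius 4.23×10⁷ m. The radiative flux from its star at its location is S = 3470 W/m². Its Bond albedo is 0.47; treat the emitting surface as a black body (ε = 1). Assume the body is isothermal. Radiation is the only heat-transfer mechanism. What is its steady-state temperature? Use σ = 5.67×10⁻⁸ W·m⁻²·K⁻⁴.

At equilibrium, absorbed power = emitted power.
Absorbing cross-section = πr² = 5.621×10¹⁵ m²; emitting surface = 4πr² = 2.248×10¹⁶ m² (ratio 4).
(1−a)S·A_cross = εσ·A_surf·T⁴  ⇒  T⁴ = (1−a)S/(4σ).
T⁴ = 0.530·3470/(4·5.67×10⁻⁸) = 8.109×10⁹ K⁴.
T = (8.109×10⁹)^(1/4).

T ≈ 300 K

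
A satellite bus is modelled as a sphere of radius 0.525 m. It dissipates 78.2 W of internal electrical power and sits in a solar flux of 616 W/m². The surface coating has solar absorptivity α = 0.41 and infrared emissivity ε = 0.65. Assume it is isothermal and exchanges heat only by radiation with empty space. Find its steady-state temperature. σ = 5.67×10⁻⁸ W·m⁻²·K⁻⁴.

T ≈ 220 K

At steady state, absorbed solar power + internal power = radiated power.
Absorbed: α·S·A_cross = 0.41·616·0.8659 = 218.7 W (cross-section πr²).
Total input = 218.7 + 78.2 = 296.9 W.
Radiated: εσ·A_surf·T⁴ with A_surf = 4πr² = 3.464 m².
T⁴ = 296.9/(0.65·5.67×10⁻⁸·3.464) = 2.326×10⁹ K⁴.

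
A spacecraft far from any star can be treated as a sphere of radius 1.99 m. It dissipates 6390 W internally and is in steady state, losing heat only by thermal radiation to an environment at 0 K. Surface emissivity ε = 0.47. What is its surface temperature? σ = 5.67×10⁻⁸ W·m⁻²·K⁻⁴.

Steady state: internal power = radiated power, P = εσA T⁴.
Radiating area A = 4πr² = 49.76 m².
T⁴ = P/(εσA) = 6390/(0.47·5.67×10⁻⁸·49.76) = 4.818×10⁹ K⁴.
T = (4.818×10⁹)^(1/4).

T ≈ 263 K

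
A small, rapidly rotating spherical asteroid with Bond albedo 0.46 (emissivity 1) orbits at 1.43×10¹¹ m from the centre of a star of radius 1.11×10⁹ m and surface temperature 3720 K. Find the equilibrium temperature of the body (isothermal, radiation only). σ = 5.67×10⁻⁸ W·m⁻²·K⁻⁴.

T ≈ 199 K

The star's surface emits σT_*⁴; at distance d the flux is S = σT_*⁴(R_*/d)².
S = 5.67×10⁻⁸·(3720)⁴·(1.11×10⁹/1.43×10¹¹)² = 654.2 W/m².
For an isothermal sphere T⁴ = (1−a)S/(4σ) = 1.558×10⁹ K⁴.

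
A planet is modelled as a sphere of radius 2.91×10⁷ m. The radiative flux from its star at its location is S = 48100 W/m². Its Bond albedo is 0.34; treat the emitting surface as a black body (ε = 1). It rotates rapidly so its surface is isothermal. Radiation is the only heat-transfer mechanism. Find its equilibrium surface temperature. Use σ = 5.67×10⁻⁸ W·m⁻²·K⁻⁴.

At equilibrium, absorbed power = emitted power.
Absorbing cross-section = πr² = 2.660×10¹⁵ m²; emitting surface = 4πr² = 1.064×10¹⁶ m² (ratio 4).
(1−a)S·A_cross = εσ·A_surf·T⁴  ⇒  T⁴ = (1−a)S/(4σ).
T⁴ = 0.660·48100/(4·5.67×10⁻⁸) = 1.400×10¹¹ K⁴.
T = (1.400×10¹¹)^(1/4).

T ≈ 612 K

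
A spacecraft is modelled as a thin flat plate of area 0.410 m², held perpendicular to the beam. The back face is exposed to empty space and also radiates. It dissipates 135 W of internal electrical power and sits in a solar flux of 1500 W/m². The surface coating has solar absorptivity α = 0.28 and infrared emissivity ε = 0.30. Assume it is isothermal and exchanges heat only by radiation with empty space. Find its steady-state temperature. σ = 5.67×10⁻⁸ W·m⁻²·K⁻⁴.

At steady state, absorbed solar power + internal power = radiated power.
Absorbed: α·S·A_cross = 0.28·1500·0.4100 = 172.2 W (cross-section A).
Total input = 172.2 + 135 = 307.2 W.
Radiated: εσ·A_surf·T⁴ with A_surf = 2A = 0.8200 m².
T⁴ = 307.2/(0.30·5.67×10⁻⁸·0.8200) = 2.202×10¹⁰ K⁴.

T ≈ 385 K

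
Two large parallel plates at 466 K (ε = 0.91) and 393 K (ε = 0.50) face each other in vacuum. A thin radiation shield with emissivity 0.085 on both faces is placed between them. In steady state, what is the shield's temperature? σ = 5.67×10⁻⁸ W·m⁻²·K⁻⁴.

T_s ≈ 435 K

In steady state the net flux on the hot side equals that on the cold side.
σ(T₁⁴−T_s⁴)/D₁ = σ(T_s⁴−T₂⁴)/D₂, with D₁ = 1/ε₁+1/ε_s−1 = 11.86, D₂ = 1/ε_s+1/ε₂−1 = 12.76.
Solve for T_s⁴: T_s⁴ = (D₂·T₁⁴ + D₁·T₂⁴)/(D₁+D₂) = 3.593×10¹⁰ K⁴.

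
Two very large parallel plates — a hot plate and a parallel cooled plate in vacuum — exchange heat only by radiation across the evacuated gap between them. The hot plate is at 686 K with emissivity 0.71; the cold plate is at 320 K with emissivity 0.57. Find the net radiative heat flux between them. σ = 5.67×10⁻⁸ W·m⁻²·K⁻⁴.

q ≈ 5530 W/m²

For two infinite grey parallel plates, q = σ(T₁⁴ − T₂⁴)/(1/ε₁ + 1/ε₂ − 1).
T₁⁴ − T₂⁴ = 2.215×10¹¹ − 1.049×10¹⁰ = 2.110×10¹¹ K⁴.
1/ε₁ + 1/ε₂ − 1 = 1.408 + 1.754 − 1 = 2.163.
q = 5.67×10⁻⁸ × 2.110×10¹¹ / 2.163.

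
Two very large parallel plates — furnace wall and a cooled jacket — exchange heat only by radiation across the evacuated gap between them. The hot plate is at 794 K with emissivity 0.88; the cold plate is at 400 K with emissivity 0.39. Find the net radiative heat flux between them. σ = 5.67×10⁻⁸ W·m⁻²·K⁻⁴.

For two infinite grey parallel plates, q = σ(T₁⁴ − T₂⁴)/(1/ε₁ + 1/ε₂ − 1).
T₁⁴ − T₂⁴ = 3.974×10¹¹ − 2.560×10¹⁰ = 3.718×10¹¹ K⁴.
1/ε₁ + 1/ε₂ − 1 = 1.136 + 2.564 − 1 = 2.700.
q = 5.67×10⁻⁸ × 3.718×10¹¹ / 2.700.

q ≈ 7810 W/m²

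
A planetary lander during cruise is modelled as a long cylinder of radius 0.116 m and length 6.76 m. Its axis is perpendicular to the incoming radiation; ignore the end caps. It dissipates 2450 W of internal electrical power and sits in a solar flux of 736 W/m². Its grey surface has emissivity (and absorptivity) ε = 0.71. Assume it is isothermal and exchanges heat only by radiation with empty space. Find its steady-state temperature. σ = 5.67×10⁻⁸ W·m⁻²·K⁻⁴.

T ≈ 358 K

At steady state, absorbed solar power + internal power = radiated power.
Absorbed: α·S·A_cross = 0.71·736·1.568 = 819.5 W (cross-section 2rL).
Total input = 819.5 + 2450 = 3270 W.
Radiated: εσ·A_surf·T⁴ with A_surf = 2πrL = 4.927 m².
T⁴ = 3270/(0.71·5.67×10⁻⁸·4.927) = 1.648×10¹⁰ K⁴.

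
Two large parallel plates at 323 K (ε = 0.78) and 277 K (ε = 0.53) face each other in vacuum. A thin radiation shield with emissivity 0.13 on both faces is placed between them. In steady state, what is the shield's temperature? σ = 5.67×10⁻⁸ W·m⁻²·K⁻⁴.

T_s ≈ 303 K

In steady state the net flux on the hot side equals that on the cold side.
σ(T₁⁴−T_s⁴)/D₁ = σ(T_s⁴−T₂⁴)/D₂, with D₁ = 1/ε₁+1/ε_s−1 = 7.974, D₂ = 1/ε_s+1/ε₂−1 = 8.579.
Solve for T_s⁴: T_s⁴ = (D₂·T₁⁴ + D₁·T₂⁴)/(D₁+D₂) = 8.477×10⁹ K⁴.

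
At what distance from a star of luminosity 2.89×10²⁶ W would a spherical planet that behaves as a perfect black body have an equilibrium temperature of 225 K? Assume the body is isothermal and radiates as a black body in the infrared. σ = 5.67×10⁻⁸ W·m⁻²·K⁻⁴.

For an isothermal black-emitting sphere, (1−a)S·πr² = σ·4πr²·T⁴ ⇒ S = 4σT⁴/(1−a).
S = 4·5.67×10⁻⁸·(225)⁴/1.00 = 581.3 W/m².
Flux falls as S = L/(4πd²), so d = √(L/(4πS)) = √(2.89×10²⁶/(4π·581.3)).

d ≈ 1.99×10¹¹ m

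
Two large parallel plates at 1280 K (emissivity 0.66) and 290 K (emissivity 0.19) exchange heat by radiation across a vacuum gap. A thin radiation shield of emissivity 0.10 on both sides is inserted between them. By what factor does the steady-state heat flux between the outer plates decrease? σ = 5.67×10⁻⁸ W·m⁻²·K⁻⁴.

factor ≈ 4.29

Without shield: q₀ = σΔ(T⁴)/(1/ε₁+1/ε₂−1) with denominator 5.778.
With shield the two gaps are in series; the resistances add: (1/ε₁+1/ε_s−1)+(1/ε_s+1/ε₂−1) = 10.52+14.26 = 24.78.
Heat-flux ratio q₀/q = 24.78/5.778.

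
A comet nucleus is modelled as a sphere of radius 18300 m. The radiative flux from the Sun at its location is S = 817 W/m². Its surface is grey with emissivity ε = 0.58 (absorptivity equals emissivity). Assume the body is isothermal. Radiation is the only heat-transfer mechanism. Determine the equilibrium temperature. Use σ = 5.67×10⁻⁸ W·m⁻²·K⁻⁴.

At equilibrium, absorbed power = emitted power.
Absorbing cross-section = πr² = 1.052×10⁹ m²; emitting surface = 4πr² = 4.208×10⁹ m² (ratio 4).
εS·A_cross = εσ·A_surf·T⁴  ⇒  T⁴ = S/(4σ)   (ε cancels).
T⁴ = 817/(4·5.67×10⁻⁸) = 3.602×10⁹ K⁴.
T = (3.602×10⁹)^(1/4).

T ≈ 245 K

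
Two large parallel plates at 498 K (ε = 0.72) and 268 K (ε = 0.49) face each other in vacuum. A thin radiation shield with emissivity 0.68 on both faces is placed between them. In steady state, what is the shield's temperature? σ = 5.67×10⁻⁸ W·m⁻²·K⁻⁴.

T_s ≈ 440 K

In steady state the net flux on the hot side equals that on the cold side.
σ(T₁⁴−T_s⁴)/D₁ = σ(T_s⁴−T₂⁴)/D₂, with D₁ = 1/ε₁+1/ε_s−1 = 1.859, D₂ = 1/ε_s+1/ε₂−1 = 2.511.
Solve for T_s⁴: T_s⁴ = (D₂·T₁⁴ + D₁·T₂⁴)/(D₁+D₂) = 3.753×10¹⁰ K⁴.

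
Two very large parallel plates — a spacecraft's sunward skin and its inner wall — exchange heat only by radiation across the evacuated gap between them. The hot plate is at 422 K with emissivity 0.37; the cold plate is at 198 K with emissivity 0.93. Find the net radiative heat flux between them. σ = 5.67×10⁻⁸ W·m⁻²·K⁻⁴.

q ≈ 616 W/m²

For two infinite grey parallel plates, q = σ(T₁⁴ − T₂⁴)/(1/ε₁ + 1/ε₂ − 1).
T₁⁴ − T₂⁴ = 3.171×10¹⁰ − 1.537×10⁹ = 3.018×10¹⁰ K⁴.
1/ε₁ + 1/ε₂ − 1 = 2.703 + 1.075 − 1 = 2.778.
q = 5.67×10⁻⁸ × 3.018×10¹⁰ / 2.778.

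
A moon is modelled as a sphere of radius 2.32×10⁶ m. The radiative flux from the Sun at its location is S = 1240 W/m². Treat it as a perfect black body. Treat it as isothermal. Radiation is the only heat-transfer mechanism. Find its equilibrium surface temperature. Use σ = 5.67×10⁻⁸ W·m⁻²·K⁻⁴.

T ≈ 272 K

At equilibrium, absorbed power = emitted power.
Absorbing cross-section = πr² = 1.691×10¹³ m²; emitting surface = 4πr² = 6.764×10¹³ m² (ratio 4).
S·A_cross = εσ·A_surf·T⁴  ⇒  T⁴ = S/(4σ).
T⁴ = 1.00·1240/(4·5.67×10⁻⁸) = 5.467×10⁹ K⁴.
T = (5.467×10⁹)^(1/4).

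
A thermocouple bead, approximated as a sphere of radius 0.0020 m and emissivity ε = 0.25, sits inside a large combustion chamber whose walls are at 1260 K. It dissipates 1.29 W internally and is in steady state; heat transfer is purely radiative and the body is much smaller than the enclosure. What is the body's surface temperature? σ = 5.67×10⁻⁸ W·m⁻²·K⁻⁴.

T ≈ 1440 K

For a small grey body in a large enclosure, net radiated power = εσA(T⁴ − T_w⁴).
Steady state: P = εσA(T⁴ − T_w⁴) with A = 4πr² = 5.027×10⁻⁵ m².
T⁴ = P/(εσA) + T_w⁴ = 1.29/(0.25·5.67×10⁻⁸·5.027×10⁻⁵) + (1260)⁴
    = 1.810×10¹² + 2.520×10¹² = 4.331×10¹² K⁴.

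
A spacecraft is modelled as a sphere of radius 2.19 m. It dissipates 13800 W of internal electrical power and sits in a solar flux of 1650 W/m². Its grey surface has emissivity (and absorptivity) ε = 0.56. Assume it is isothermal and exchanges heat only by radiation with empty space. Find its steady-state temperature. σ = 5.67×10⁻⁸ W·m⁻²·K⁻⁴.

At steady state, absorbed solar power + internal power = radiated power.
Absorbed: α·S·A_cross = 0.56·1650·15.07 = 13920 W (cross-section πr²).
Total input = 13920 + 13800 = 27720 W.
Radiated: εσ·A_surf·T⁴ with A_surf = 4πr² = 60.27 m².
T⁴ = 27720/(0.56·5.67×10⁻⁸·60.27) = 1.449×10¹⁰ K⁴.

T ≈ 347 K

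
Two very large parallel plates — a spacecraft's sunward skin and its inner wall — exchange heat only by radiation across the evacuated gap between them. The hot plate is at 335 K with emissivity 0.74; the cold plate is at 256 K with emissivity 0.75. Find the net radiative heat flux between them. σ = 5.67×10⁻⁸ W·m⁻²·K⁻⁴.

q ≈ 279 W/m²

For two infinite grey parallel plates, q = σ(T₁⁴ − T₂⁴)/(1/ε₁ + 1/ε₂ − 1).
T₁⁴ − T₂⁴ = 1.259×10¹⁰ − 4.295×10⁹ = 8.299×10⁹ K⁴.
1/ε₁ + 1/ε₂ − 1 = 1.351 + 1.333 − 1 = 1.685.
q = 5.67×10⁻⁸ × 8.299×10⁹ / 1.685.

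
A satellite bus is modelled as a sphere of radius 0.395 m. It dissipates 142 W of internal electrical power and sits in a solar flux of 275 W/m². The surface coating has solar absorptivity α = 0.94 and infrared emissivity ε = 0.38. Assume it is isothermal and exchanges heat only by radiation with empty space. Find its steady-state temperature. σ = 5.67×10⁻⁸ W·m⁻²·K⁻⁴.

At steady state, absorbed solar power + internal power = radiated power.
Absorbed: α·S·A_cross = 0.94·275·0.4902 = 126.7 W (cross-section πr²).
Total input = 126.7 + 142 = 268.7 W.
Radiated: εσ·A_surf·T⁴ with A_surf = 4πr² = 1.961 m².
T⁴ = 268.7/(0.38·5.67×10⁻⁸·1.961) = 6.361×10⁹ K⁴.

T ≈ 282 K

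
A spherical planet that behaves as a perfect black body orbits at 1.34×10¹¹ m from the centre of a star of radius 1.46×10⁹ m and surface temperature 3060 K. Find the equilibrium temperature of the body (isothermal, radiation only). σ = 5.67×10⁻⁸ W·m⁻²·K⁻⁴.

The star's surface emits σT_*⁴; at distance d the flux is S = σT_*⁴(R_*/d)².
S = 5.67×10⁻⁸·(3060)⁴·(1.46×10⁹/1.34×10¹¹)² = 590.2 W/m².
For an isothermal sphere T⁴ = (1−a)S/(4σ) = 2.602×10⁹ K⁴.

T ≈ 226 K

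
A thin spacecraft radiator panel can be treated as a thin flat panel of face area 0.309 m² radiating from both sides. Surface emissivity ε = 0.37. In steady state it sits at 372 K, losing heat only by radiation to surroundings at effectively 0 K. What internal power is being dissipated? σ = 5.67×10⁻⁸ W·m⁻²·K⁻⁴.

Steady state: P = εσA T⁴.
A = 2·0.309 = 0.6180 m²; T⁴ = (372)⁴ = 1.915×10¹⁰ K⁴.
P = 0.37 × 5.67×10⁻⁸ × 0.6180 × 1.915×10¹⁰.

P ≈ 248 W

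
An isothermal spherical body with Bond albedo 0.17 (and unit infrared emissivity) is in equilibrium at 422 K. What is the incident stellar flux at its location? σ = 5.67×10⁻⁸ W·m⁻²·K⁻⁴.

S ≈ 8670 W/m²

(1−a)S·πr² = σ·4πr²·T⁴ ⇒ S = 4σT⁴/(1−a).
S = 4·5.67×10⁻⁸·3.171×10¹⁰/0.830.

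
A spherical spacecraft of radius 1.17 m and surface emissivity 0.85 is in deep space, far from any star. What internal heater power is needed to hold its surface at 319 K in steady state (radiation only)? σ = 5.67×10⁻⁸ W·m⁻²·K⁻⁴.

P ≈ 8590 W

P = εσ·4πr²·T⁴.
4πr² = 17.20 m²; T⁴ = 1.036×10¹⁰ K⁴.
P = 0.85·5.67×10⁻⁸·17.20·1.036×10¹⁰.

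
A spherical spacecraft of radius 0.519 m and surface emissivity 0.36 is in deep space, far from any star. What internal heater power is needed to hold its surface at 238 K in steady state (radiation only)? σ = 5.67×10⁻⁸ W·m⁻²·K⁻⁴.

P ≈ 222 W

P = εσ·4πr²·T⁴.
4πr² = 3.385 m²; T⁴ = 3.209×10⁹ K⁴.
P = 0.36·5.67×10⁻⁸·3.385·3.209×10⁹.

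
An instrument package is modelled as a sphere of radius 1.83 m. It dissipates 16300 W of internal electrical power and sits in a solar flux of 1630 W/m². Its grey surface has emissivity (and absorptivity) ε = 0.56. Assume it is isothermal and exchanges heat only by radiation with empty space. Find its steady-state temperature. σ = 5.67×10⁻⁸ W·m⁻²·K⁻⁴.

At steady state, absorbed solar power + internal power = radiated power.
Absorbed: α·S·A_cross = 0.56·1630·10.52 = 9603 W (cross-section πr²).
Total input = 9603 + 16300 = 25900 W.
Radiated: εσ·A_surf·T⁴ with A_surf = 4πr² = 42.08 m².
T⁴ = 25900/(0.56·5.67×10⁻⁸·42.08) = 1.939×10¹⁰ K⁴.

T ≈ 373 K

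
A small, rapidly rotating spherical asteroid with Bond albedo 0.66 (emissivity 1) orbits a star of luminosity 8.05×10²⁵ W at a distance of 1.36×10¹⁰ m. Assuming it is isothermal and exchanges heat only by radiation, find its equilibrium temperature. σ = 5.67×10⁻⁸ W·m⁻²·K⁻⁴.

T ≈ 477 K

First find the stellar flux at distance d: S = L/(4πd²) = 8.05×10²⁵/(4π·(1.36×10¹⁰)²) = 34630 W/m².
For an isothermal sphere, absorbed (1−a)S·πr² = emitted σ·4πr²·T⁴, so T⁴ = (1−a)S/(4σ).
T⁴ = 0.340·34630/(4·5.67×10⁻⁸) = 5.192×10¹⁰ K⁴.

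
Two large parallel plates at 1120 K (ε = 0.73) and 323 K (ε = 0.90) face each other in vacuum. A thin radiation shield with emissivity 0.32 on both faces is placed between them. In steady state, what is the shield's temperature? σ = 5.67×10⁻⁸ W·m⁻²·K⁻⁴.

T_s ≈ 934 K

In steady state the net flux on the hot side equals that on the cold side.
σ(T₁⁴−T_s⁴)/D₁ = σ(T_s⁴−T₂⁴)/D₂, with D₁ = 1/ε₁+1/ε_s−1 = 3.495, D₂ = 1/ε_s+1/ε₂−1 = 3.236.
Solve for T_s⁴: T_s⁴ = (D₂·T₁⁴ + D₁·T₂⁴)/(D₁+D₂) = 7.622×10¹¹ K⁴.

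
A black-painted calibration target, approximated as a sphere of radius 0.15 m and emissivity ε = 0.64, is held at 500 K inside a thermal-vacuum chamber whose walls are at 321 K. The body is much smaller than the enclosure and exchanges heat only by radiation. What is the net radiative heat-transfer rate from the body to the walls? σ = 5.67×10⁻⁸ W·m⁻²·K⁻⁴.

P_net ≈ 532 W

For a small grey body in a large enclosure: P_net = εσA(T_body⁴ − T_wall⁴).
A = 4πr² = 0.2827 m²; T_body⁴ − T_wall⁴ = 6.250×10¹⁰ − 1.062×10¹⁰ = 5.188×10¹⁰ K⁴.
|P_net| = 0.64·5.67×10⁻⁸·0.2827·5.188×10¹⁰.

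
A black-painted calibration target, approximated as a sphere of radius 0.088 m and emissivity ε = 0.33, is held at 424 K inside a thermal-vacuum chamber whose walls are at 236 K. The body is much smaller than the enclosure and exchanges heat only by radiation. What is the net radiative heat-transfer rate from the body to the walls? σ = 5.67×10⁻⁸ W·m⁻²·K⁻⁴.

For a small grey body in a large enclosure: P_net = εσA(T_body⁴ − T_wall⁴).
A = 4πr² = 0.09731 m²; T_body⁴ − T_wall⁴ = 3.232×10¹⁰ − 3.102×10⁹ = 2.922×10¹⁰ K⁴.
|P_net| = 0.33·5.67×10⁻⁸·0.09731·2.922×10¹⁰.

P_net ≈ 53.2 W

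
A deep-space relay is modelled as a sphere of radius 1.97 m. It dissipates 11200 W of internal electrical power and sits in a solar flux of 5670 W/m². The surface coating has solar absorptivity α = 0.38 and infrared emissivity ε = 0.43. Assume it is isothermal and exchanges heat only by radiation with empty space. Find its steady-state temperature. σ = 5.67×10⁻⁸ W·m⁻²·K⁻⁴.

At steady state, absorbed solar power + internal power = radiated power.
Absorbed: α·S·A_cross = 0.38·5670·12.19 = 26270 W (cross-section πr²).
Total input = 26270 + 11200 = 37470 W.
Radiated: εσ·A_surf·T⁴ with A_surf = 4πr² = 48.77 m².
T⁴ = 37470/(0.43·5.67×10⁻⁸·48.77) = 3.151×10¹⁰ K⁴.

T ≈ 421 K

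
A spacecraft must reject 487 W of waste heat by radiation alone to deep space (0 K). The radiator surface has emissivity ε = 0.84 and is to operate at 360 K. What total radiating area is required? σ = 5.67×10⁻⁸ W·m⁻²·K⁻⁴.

A ≈ 0.609 m²

P = εσA T⁴ ⇒ A = P/(εσT⁴).
T⁴ = 1.680×10¹⁰ K⁴.
A = 487/(0.84 × 5.67×10⁻⁸ × 1.680×10¹⁰).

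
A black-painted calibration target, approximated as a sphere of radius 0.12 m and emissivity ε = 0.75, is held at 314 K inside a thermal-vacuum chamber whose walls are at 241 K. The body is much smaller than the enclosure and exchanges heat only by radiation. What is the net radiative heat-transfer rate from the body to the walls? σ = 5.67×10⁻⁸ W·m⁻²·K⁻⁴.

For a small grey body in a large enclosure: P_net = εσA(T_body⁴ − T_wall⁴).
A = 4πr² = 0.1810 m²; T_body⁴ − T_wall⁴ = 9.721×10⁹ − 3.373×10⁹ = 6.348×10⁹ K⁴.
|P_net| = 0.75·5.67×10⁻⁸·0.1810·6.348×10⁹.

P_net ≈ 48.8 W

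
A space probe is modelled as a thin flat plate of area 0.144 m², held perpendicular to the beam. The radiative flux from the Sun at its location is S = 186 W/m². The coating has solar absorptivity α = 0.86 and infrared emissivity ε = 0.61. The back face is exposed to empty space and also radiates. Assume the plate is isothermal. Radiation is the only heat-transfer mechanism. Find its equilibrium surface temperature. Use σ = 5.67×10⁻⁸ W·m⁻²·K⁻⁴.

At equilibrium, absorbed power = emitted power.
Absorbing cross-section = A = 0.1440 m²; emitting surface = 2A = 0.2880 m² (ratio 2).
αS·A_cross = εσ·A_surf·T⁴  ⇒  T⁴ = αS/(ε·2σ).
T⁴ = 0.860·186/(0.61·2·5.67×10⁻⁸) = 2.312×10⁹ K⁴.
T = (2.312×10⁹)^(1/4).

T ≈ 219 K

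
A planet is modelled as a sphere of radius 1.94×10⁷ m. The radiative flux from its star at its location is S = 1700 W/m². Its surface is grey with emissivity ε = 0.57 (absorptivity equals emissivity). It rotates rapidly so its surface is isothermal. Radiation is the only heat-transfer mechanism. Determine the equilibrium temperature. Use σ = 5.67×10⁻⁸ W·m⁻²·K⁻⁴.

At equilibrium, absorbed power = emitted power.
Absorbing cross-section = πr² = 1.182×10¹⁵ m²; emitting surface = 4πr² = 4.729×10¹⁵ m² (ratio 4).
εS·A_cross = εσ·A_surf·T⁴  ⇒  T⁴ = S/(4σ)   (ε cancels).
T⁴ = 1700/(4·5.67×10⁻⁸) = 7.496×10⁹ K⁴.
T = (7.496×10⁹)^(1/4).

T ≈ 294 K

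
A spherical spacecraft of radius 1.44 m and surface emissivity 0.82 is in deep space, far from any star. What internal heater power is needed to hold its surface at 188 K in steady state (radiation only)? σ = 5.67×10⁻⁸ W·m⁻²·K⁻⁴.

P ≈ 1510 W

P = εσ·4πr²·T⁴.
4πr² = 26.06 m²; T⁴ = 1.249×10⁹ K⁴.
P = 0.82·5.67×10⁻⁸·26.06·1.249×10⁹.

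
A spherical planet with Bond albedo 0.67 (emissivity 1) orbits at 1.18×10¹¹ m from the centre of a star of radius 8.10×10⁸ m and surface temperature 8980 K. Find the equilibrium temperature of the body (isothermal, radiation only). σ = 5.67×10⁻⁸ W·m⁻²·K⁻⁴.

The star's surface emits σT_*⁴; at distance d the flux is S = σT_*⁴(R_*/d)².
S = 5.67×10⁻⁸·(8980)⁴·(8.10×10⁸/1.18×10¹¹)² = 17370 W/m².
For an isothermal sphere T⁴ = (1−a)S/(4σ) = 2.528×10¹⁰ K⁴.

T ≈ 399 K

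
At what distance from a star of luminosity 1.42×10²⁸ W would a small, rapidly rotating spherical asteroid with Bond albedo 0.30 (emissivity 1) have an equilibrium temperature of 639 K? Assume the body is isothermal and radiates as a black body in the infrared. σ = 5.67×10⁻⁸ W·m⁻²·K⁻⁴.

d ≈ 1.45×10¹¹ m

For an isothermal black-emitting sphere, (1−a)S·πr² = σ·4πr²·T⁴ ⇒ S = 4σT⁴/(1−a).
S = 4·5.67×10⁻⁸·(639)⁴/0.700 = 54020 W/m².
Flux falls as S = L/(4πd²), so d = √(L/(4πS)) = √(1.42×10²⁸/(4π·54020)).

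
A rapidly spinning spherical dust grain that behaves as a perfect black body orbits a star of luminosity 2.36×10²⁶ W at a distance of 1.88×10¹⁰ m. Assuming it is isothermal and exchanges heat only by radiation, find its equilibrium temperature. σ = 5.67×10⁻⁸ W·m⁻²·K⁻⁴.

T ≈ 696 K

First find the stellar flux at distance d: S = L/(4πd²) = 2.36×10²⁶/(4π·(1.88×10¹⁰)²) = 53140 W/m².
For an isothermal sphere, absorbed (1−a)S·πr² = emitted σ·4πr²·T⁴, so T⁴ = (1−a)S/(4σ).
T⁴ = 1.00·53140/(4·5.67×10⁻⁸) = 2.343×10¹¹ K⁴.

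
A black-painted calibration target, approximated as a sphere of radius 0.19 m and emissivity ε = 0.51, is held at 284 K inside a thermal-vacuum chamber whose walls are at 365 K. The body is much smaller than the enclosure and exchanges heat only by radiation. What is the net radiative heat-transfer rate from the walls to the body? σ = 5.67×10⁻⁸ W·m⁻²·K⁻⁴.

For a small grey body in a large enclosure: P_net = εσA(T_body⁴ − T_wall⁴).
A = 4πr² = 0.4536 m²; T_body⁴ − T_wall⁴ = 6.505×10⁹ − 1.775×10¹⁰ = -1.124×10¹⁰ K⁴.
|P_net| = 0.51·5.67×10⁻⁸·0.4536·1.124×10¹⁰.

P_net ≈ 147 W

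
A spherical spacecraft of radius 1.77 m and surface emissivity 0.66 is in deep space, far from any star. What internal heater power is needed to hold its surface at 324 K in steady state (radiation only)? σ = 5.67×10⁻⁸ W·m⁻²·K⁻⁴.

P ≈ 16200 W

P = εσ·4πr²·T⁴.
4πr² = 39.37 m²; T⁴ = 1.102×10¹⁰ K⁴.
P = 0.66·5.67×10⁻⁸·39.37·1.102×10¹⁰.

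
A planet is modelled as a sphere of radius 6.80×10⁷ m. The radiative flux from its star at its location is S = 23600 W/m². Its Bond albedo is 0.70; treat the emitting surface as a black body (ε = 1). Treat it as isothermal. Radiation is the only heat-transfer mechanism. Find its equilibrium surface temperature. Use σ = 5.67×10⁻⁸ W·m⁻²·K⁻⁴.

At equilibrium, absorbed power = emitted power.
Absorbing cross-section = πr² = 1.453×10¹⁶ m²; emitting surface = 4πr² = 5.811×10¹⁶ m² (ratio 4).
(1−a)S·A_cross = εσ·A_surf·T⁴  ⇒  T⁴ = (1−a)S/(4σ).
T⁴ = 0.300·23600/(4·5.67×10⁻⁸) = 3.122×10¹⁰ K⁴.
T = (3.122×10¹⁰)^(1/4).

T ≈ 420 K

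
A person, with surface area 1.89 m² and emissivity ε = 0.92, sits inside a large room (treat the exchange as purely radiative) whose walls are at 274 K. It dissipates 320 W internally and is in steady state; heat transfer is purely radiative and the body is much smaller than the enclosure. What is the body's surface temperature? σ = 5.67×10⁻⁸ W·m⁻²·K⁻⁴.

For a small grey body in a large enclosure, net radiated power = εσA(T⁴ − T_w⁴).
Steady state: P = εσA(T⁴ − T_w⁴) with A = 1.89 m².
T⁴ = P/(εσA) + T_w⁴ = 320/(0.92·5.67×10⁻⁸·1.890) + (274)⁴
    = 3.246×10⁹ + 5.636×10⁹ = 8.882×10⁹ K⁴.

T ≈ 307 K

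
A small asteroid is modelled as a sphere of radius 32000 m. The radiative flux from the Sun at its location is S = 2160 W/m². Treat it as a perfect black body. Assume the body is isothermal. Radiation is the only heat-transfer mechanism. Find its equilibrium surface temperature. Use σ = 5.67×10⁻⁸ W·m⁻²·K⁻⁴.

T ≈ 312 K

At equilibrium, absorbed power = emitted power.
Absorbing cross-section = πr² = 3.217×10⁹ m²; emitting surface = 4πr² = 1.287×10¹⁰ m² (ratio 4).
S·A_cross = εσ·A_surf·T⁴  ⇒  T⁴ = S/(4σ).
T⁴ = 1.00·2160/(4·5.67×10⁻⁸) = 9.524×10⁹ K⁴.
T = (9.524×10⁹)^(1/4).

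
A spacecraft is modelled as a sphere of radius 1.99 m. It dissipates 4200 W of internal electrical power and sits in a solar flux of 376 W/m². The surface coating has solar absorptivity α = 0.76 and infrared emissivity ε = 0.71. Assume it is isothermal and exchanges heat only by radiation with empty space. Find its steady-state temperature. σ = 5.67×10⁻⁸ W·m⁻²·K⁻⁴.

T ≈ 249 K

At steady state, absorbed solar power + internal power = radiated power.
Absorbed: α·S·A_cross = 0.76·376·12.44 = 3555 W (cross-section πr²).
Total input = 3555 + 4200 = 7755 W.
Radiated: εσ·A_surf·T⁴ with A_surf = 4πr² = 49.76 m².
T⁴ = 7755/(0.71·5.67×10⁻⁸·49.76) = 3.871×10⁹ K⁴.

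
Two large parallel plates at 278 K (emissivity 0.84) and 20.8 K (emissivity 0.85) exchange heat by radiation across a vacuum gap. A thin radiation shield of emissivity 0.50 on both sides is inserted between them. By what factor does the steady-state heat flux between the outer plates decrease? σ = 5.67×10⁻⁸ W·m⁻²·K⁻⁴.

factor ≈ 3.19

Without shield: q₀ = σΔ(T⁴)/(1/ε₁+1/ε₂−1) with denominator 1.367.
With shield the two gaps are in series; the resistances add: (1/ε₁+1/ε_s−1)+(1/ε_s+1/ε₂−1) = 2.190+2.176 = 4.367.
Heat-flux ratio q₀/q = 4.367/1.367.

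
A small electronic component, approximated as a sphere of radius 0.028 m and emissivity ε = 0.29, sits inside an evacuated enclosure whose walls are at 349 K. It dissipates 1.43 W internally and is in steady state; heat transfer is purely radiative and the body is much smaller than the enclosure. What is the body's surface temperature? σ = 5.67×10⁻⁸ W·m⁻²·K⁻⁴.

For a small grey body in a large enclosure, net radiated power = εσA(T⁴ − T_w⁴).
Steady state: P = εσA(T⁴ − T_w⁴) with A = 4πr² = 0.009852 m².
T⁴ = P/(εσA) + T_w⁴ = 1.43/(0.29·5.67×10⁻⁸·0.009852) + (349)⁴
    = 8.827×10⁹ + 1.484×10¹⁰ = 2.366×10¹⁰ K⁴.

T ≈ 392 K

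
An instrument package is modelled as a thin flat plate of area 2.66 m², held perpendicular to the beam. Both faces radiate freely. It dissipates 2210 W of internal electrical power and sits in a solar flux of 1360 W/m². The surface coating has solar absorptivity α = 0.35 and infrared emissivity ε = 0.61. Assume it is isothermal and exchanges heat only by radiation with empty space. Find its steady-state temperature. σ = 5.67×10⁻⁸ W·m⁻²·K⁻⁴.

At steady state, absorbed solar power + internal power = radiated power.
Absorbed: α·S·A_cross = 0.35·1360·2.660 = 1266 W (cross-section A).
Total input = 1266 + 2210 = 3476 W.
Radiated: εσ·A_surf·T⁴ with A_surf = 2A = 5.320 m².
T⁴ = 3476/(0.61·5.67×10⁻⁸·5.320) = 1.889×10¹⁰ K⁴.

T ≈ 371 K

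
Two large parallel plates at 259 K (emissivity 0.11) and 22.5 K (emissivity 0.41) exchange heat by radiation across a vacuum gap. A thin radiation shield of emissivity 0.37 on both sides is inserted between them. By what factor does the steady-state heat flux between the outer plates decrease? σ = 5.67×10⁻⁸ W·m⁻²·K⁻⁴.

Without shield: q₀ = σΔ(T⁴)/(1/ε₁+1/ε₂−1) with denominator 10.53.
With shield the two gaps are in series; the resistances add: (1/ε₁+1/ε_s−1)+(1/ε_s+1/ε₂−1) = 10.79+4.142 = 14.94.
Heat-flux ratio q₀/q = 14.94/10.53.

factor ≈ 1.42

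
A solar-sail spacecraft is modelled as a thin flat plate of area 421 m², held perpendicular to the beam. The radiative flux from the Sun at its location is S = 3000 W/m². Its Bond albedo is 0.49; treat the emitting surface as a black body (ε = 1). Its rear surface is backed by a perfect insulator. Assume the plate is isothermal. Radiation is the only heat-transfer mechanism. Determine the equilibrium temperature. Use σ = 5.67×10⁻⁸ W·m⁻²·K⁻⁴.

At equilibrium, absorbed power = emitted power.
Absorbing cross-section = A = 421.0 m²; emitting surface = A = 421.0 m² (ratio 1).
(1−a)S·A_cross = εσ·A_surf·T⁴  ⇒  T⁴ = (1−a)S/(1σ).
T⁴ = 0.510·3000/(1·5.67×10⁻⁸) = 2.698×10¹⁰ K⁴.
T = (2.698×10¹⁰)^(1/4).

T ≈ 405 K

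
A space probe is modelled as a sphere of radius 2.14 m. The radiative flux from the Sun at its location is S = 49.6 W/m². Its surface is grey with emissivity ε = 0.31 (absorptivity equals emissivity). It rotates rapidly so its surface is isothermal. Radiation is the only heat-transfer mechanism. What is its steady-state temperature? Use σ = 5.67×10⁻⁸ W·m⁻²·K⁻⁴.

At equilibrium, absorbed power = emitted power.
Absorbing cross-section = πr² = 14.39 m²; emitting surface = 4πr² = 57.55 m² (ratio 4).
εS·A_cross = εσ·A_surf·T⁴  ⇒  T⁴ = S/(4σ)   (ε cancels).
T⁴ = 49.6/(4·5.67×10⁻⁸) = 2.187×10⁸ K⁴.
T = (2.187×10⁸)^(1/4).

T ≈ 122 K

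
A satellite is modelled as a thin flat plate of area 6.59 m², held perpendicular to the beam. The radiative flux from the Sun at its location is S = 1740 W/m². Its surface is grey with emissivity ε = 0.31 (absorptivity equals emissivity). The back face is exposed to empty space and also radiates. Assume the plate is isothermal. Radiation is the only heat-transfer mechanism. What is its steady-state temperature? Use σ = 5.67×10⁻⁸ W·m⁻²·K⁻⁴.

At equilibrium, absorbed power = emitted power.
Absorbing cross-section = A = 6.590 m²; emitting surface = 2A = 13.18 m² (ratio 2).
εS·A_cross = εσ·A_surf·T⁴  ⇒  T⁴ = S/(2σ)   (ε cancels).
T⁴ = 1740/(2·5.67×10⁻⁸) = 1.534×10¹⁰ K⁴.
T = (1.534×10¹⁰)^(1/4).

T ≈ 352 K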